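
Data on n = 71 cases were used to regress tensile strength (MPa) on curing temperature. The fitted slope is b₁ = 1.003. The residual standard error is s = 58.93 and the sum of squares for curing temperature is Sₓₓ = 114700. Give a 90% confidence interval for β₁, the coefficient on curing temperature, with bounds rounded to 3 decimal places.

SE(b₁) = s/√Sₓₓ = 58.93/√114700 = 0.174002.
df = n − 2 = 69.
t* = t_{0.05, 69} = 1.667239.
Margin = t* × SE = 1.667239 × 0.174002 = 0.29010.
CI: 1.003 ± 0.29010 → (0.713, 1.293).
With 90% confidence, each one-unit increase in curing temperature is associated with a change of between 0.713 and 1.293 MPa in tensile strength.

(0.713, 1.293)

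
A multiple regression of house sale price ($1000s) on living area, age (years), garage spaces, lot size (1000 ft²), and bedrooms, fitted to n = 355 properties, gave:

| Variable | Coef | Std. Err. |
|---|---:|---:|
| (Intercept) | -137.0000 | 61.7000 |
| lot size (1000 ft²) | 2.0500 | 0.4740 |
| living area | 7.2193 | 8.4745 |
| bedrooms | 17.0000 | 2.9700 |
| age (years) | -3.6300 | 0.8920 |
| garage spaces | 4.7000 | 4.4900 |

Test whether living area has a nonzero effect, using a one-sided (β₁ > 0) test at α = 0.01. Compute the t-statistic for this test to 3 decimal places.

t = 0.852

Read off: b = 7.2193, SE = 8.4745 for living area.
H₀: β₁ = 0 vs H₁: β₁ > 0.
t = 7.2193 / 8.4745 = 0.852.
df = n − k − 1 = 355 − 5 − 1 = 349.
One-sided p ≈ 0.1974, which is ≥ 0.01, so fail to reject H₀.
The data do not give significant evidence that the true slope on living area is positive, holding the other predictors fixed.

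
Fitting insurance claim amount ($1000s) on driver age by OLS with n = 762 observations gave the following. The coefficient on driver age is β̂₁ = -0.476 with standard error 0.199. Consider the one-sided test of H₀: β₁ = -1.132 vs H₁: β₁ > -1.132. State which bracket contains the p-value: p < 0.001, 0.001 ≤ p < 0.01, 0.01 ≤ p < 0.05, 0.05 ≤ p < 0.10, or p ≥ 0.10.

p < 0.001

t = (-0.476 − (-1.132)) / 0.199 = 3.296.
df = n − 2 = 762 − 2 = 760.
One-sided p = P(T_{760} > t) ≈ 0.0005.
So p < 0.001.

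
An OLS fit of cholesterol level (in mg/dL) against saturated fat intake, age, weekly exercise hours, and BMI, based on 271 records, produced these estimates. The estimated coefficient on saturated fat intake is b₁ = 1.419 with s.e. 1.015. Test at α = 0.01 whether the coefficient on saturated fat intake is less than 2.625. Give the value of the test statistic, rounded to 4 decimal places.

H₀: β₁ = 2.625 vs H₁: β₁ < 2.625.
t = (b₁ − β₁⁰)/SE = (1.419 − 2.625) / 1.015 = -1.1882.
df = n − k − 1 = 271 − 4 − 1 = 266.
One-sided p ≈ 0.1179, which is ≥ 0.01, so fail to reject H₀.
The data do not give significant evidence that the true slope on saturated fat intake is below 2.625 mg/dL per unit, holding the other predictors fixed.

t = -1.1882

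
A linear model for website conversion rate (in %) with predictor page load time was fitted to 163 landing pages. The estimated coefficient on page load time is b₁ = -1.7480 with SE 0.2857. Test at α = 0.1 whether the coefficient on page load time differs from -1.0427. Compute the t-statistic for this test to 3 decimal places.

t = -2.469

H₀: β₁ = -1.0427 vs H₁: β₁ ≠ -1.0427.
t = (b₁ − β₁⁰)/SE = (-1.7480 − (-1.0427)) / 0.2857 = -2.469.
df = n − 2 = 163 − 2 = 161.
Two-sided p ≈ 0.0146, which is < 0.1, so reject H₀.
There is evidence that the true slope on page load time differs from -1.0427 % per unit.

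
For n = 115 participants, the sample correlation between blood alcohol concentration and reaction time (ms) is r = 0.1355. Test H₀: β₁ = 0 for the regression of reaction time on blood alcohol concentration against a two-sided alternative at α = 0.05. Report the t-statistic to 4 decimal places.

t = 1.4538

t = r·√(n − 2)/√(1 − r²) = 0.1355·√113/√0.98164 = 1.4538.
df = n − 2 = 113.
Two-sided p ≈ 0.1488, which is ≥ 0.05, so fail to reject H₀.
The data do not give significant evidence of a linear association between blood alcohol concentration and reaction time.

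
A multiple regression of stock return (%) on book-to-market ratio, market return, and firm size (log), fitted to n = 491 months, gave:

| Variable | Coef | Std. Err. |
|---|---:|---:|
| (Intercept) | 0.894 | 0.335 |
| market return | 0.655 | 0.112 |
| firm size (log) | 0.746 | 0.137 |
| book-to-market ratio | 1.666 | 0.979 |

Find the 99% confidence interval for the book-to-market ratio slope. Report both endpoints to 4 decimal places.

(-0.8657, 4.1977)

Read off: b = 1.666, SE = 0.979 for book-to-market ratio.
df = n − k − 1 = 491 − 3 − 1 = 487.
t* = t_{0.005, 487} = 2.585962.
Margin = t* × SE = 2.585962 × 0.979 = 2.531657.
CI: 1.666 ± 2.531657 → (-0.8657, 4.1977).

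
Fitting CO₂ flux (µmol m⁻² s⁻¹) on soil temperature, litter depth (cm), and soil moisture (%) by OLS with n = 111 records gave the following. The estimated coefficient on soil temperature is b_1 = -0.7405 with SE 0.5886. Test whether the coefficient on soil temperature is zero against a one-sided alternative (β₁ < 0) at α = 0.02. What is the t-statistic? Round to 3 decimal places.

H₀: β₁ = 0 vs H₁: β₁ < 0.
t = (b_1 − β₁⁰)/SE = -0.7405 / 0.5886 = -1.258.
df = n − k − 1 = 111 − 3 − 1 = 107.
One-sided p ≈ 0.1056, which is ≥ 0.02, so fail to reject H₀.
The data do not give significant evidence that the true slope on soil temperature is negative, holding the other predictors fixed.

t = -1.258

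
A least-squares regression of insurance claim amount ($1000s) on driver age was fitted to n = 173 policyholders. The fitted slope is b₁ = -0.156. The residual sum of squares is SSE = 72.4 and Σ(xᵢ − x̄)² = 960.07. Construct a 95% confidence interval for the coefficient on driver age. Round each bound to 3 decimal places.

MSE = SSE/(n − 2) = 72.4/171 = 0.423392.
SE(b₁) = √(MSE/Sₓₓ) = √(0.423392/960.07) = 0.021.
df = n − 2 = 171.
t* = t_{0.025, 171} = 1.973934.
Margin = t* × SE = 1.973934 × 0.021 = 0.04145.
CI: -0.156 ± 0.04145 → (-0.197, -0.115).
With 95% confidence, each one-unit increase in driver age is associated with a change of between -0.197 and -0.115 $1000s in insurance claim amount.

(-0.197, -0.115)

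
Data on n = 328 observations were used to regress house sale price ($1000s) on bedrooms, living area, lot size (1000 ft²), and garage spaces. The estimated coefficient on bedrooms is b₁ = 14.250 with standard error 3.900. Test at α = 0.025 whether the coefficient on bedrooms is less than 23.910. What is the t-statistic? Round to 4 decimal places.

t = -2.4769

H₀: β₁ = 23.910 vs H₁: β₁ < 23.910.
t = (b₁ − β₁⁰)/SE = (14.250 − 23.910) / 3.900 = -2.4769.
df = n − k − 1 = 328 − 4 − 1 = 323.
One-sided p ≈ 0.0069, which is < 0.025, so reject H₀.
There is evidence that the true slope on bedrooms is below 23.910 $1000s per unit, holding the other predictors fixed.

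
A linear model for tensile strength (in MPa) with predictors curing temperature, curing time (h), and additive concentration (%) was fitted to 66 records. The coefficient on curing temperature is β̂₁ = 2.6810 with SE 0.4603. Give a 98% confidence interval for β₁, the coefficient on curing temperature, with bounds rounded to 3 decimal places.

df = n − k − 1 = 66 − 3 − 1 = 62.
t* = t_{0.01, 62} = 2.388011.
Margin = t* × SE = 2.388011 × 0.4603 = 1.09920.
CI: 2.6810 ± 1.09920 → (1.582, 3.780).
With 98% confidence, each one-unit increase in curing temperature is associated with a change of between 1.582 and 3.780 MPa in tensile strength, holding the other predictors fixed.

(1.582, 3.780)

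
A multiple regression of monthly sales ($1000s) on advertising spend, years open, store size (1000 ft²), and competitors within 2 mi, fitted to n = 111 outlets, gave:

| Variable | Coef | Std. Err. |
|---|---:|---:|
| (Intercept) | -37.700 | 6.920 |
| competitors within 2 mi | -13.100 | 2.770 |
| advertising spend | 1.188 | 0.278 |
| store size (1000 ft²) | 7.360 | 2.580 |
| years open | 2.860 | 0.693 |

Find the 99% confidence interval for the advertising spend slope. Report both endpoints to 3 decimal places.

Read off: b = 1.188, SE = 0.278 for advertising spend.
df = n − k − 1 = 111 − 4 − 1 = 106.
t* = t_{0.005, 106} = 2.623008.
Margin = t* × SE = 2.623008 × 0.278 = 0.72920.
CI: 1.188 ± 0.72920 → (0.459, 1.917).

(0.459, 1.917)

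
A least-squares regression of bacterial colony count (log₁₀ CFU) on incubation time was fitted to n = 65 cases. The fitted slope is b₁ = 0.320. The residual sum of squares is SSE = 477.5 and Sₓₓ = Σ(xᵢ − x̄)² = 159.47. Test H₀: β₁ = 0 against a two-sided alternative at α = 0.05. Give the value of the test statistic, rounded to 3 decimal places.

MSE = SSE/(n − 2) = 477.5/63 = 7.57937.
SE(b₁) = √(MSE/Sₓₓ) = √(7.57937/159.47) = 0.21801.
t = 0.320 / 0.21801 = 1.468.
df = n − 2 = 63.
Two-sided p ≈ 0.1471, which is ≥ 0.05, so fail to reject H₀.
The data do not give significant evidence of an association between incubation time and bacterial colony count.

t = 1.468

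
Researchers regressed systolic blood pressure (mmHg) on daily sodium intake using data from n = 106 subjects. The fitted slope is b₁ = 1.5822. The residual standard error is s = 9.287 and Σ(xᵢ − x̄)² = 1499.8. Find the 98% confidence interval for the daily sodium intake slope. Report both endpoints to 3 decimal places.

(1.016, 2.149)

SE(b₁) = s/√Sₓₓ = 9.287/√1499.8 = 0.239805.
df = n − 2 = 104.
t* = t_{0.01, 104} = 2.362739.
Margin = t* × SE = 2.362739 × 0.239805 = 0.56660.
CI: 1.5822 ± 0.56660 → (1.016, 2.149).
With 98% confidence, each one-unit increase in daily sodium intake is associated with a change of between 1.016 and 2.149 mmHg in systolic blood pressure.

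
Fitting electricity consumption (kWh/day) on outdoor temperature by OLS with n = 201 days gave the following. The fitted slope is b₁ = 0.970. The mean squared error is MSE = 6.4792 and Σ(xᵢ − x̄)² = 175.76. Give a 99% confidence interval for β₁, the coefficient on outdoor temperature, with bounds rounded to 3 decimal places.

SE(b₁) = √(MSE/Sₓₓ) = √(6.4792/175.76) = 0.192.
df = n − 2 = 199.
t* = t_{0.005, 199} = 2.60076.
Margin = t* × SE = 2.60076 × 0.192 = 0.49935.
CI: 0.970 ± 0.49935 → (0.471, 1.469).
With 99% confidence, each one-unit increase in outdoor temperature is associated with a change of between 0.471 and 1.469 kWh/day in electricity consumption.

(0.471, 1.469)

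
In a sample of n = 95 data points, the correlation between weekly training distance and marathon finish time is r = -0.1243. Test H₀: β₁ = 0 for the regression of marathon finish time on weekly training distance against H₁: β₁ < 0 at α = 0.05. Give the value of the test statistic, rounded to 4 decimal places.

t = r·√(n − 2)/√(1 − r²) = -0.1243·√93/√0.98455 = -1.2081.
df = n − 2 = 93.
One-sided p ≈ 0.1150, which is ≥ 0.05, so fail to reject H₀.
The data do not give significant evidence of a linear association between weekly training distance and marathon finish time.

t = -1.2081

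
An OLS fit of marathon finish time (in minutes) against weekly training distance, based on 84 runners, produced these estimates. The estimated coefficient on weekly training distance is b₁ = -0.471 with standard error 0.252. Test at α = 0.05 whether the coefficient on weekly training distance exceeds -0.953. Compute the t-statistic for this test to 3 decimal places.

t = 1.913

H₀: β₁ = -0.953 vs H₁: β₁ > -0.953.
t = (b₁ − β₁⁰)/SE = (-0.471 − (-0.953)) / 0.252 = 1.913.
df = n − 2 = 84 − 2 = 82.
One-sided p ≈ 0.0296, which is < 0.05, so reject H₀.
There is evidence that the true slope on weekly training distance exceeds -0.953 minutes per unit.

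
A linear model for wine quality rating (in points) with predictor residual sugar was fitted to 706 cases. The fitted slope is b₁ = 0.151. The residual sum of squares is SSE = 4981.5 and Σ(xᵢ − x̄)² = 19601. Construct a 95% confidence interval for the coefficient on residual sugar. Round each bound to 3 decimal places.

MSE = SSE/(n − 2) = 4981.5/704 = 7.07599.
SE(b₁) = √(MSE/Sₓₓ) = √(7.07599/19601) = 0.019.
df = n − 2 = 704.
t* = t_{0.025, 704} = 1.963339.
Margin = t* × SE = 1.963339 × 0.019 = 0.03730.
CI: 0.151 ± 0.03730 → (0.114, 0.188).
With 95% confidence, each one-unit increase in residual sugar is associated with a change of between 0.114 and 0.188 points in wine quality rating.

(0.114, 0.188)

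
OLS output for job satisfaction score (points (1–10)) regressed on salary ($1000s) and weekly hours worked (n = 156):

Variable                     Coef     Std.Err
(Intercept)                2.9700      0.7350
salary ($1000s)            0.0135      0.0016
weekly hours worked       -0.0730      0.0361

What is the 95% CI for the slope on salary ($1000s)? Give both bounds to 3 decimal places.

Read off: b = 0.0135, SE = 0.0016 for salary ($1000s).
df = n − k − 1 = 156 − 2 − 1 = 153.
t* = t_{0.025, 153} = 1.97559.
Margin = t* × SE = 1.97559 × 0.0016 = 0.00316.
CI: 0.0135 ± 0.00316 → (0.010, 0.017).

(0.010, 0.017)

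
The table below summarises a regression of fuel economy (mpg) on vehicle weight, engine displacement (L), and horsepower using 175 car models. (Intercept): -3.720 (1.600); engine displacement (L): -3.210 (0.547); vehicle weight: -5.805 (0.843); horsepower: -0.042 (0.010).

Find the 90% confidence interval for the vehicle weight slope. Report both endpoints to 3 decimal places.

(-7.199, -4.411)

Read off: b = -5.805, SE = 0.843 for vehicle weight.
df = n − k − 1 = 175 − 3 − 1 = 171.
t* = t_{0.05, 171} = 1.653813.
Margin = t* × SE = 1.653813 × 0.843 = 1.39416.
CI: -5.805 ± 1.39416 → (-7.199, -4.411).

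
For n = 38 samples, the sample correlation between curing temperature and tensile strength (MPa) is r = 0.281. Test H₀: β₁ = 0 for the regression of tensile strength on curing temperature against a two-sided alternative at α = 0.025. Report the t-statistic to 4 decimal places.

t = r·√(n − 2)/√(1 − r²) = 0.281·√36/√0.921039 = 1.7568.
df = n − 2 = 36.
Two-sided p ≈ 0.0875, which is ≥ 0.025, so fail to reject H₀.
The data do not give significant evidence of a linear association between curing temperature and tensile strength.

t = 1.7568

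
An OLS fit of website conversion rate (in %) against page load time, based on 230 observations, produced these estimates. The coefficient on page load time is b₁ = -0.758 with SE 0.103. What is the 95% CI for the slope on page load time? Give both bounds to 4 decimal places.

df = n − 2 = 230 − 2 = 228.
t* = t_{0.025, 228} = 1.970423.
Margin = t* × SE = 1.970423 × 0.103 = 0.202954.
CI: -0.758 ± 0.202954 → (-0.9610, -0.5550).
With 95% confidence, each one-unit increase in page load time is associated with a change of between -0.9610 and -0.5550 % in website conversion rate.

(-0.9610, -0.5550)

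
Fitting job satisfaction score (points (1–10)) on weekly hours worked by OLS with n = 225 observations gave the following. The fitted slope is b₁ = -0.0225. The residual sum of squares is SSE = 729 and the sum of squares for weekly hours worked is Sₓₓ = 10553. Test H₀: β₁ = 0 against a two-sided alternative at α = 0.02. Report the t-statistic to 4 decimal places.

t = -1.2784

MSE = SSE/(n − 2) = 729/223 = 3.26906.
SE(b₁) = √(MSE/Sₓₓ) = √(3.26906/10553) = 0.0176004.
t = -0.0225 / 0.0176004 = -1.2784.
df = n − 2 = 223.
Two-sided p ≈ 0.2024, which is ≥ 0.02, so fail to reject H₀.
The data do not give significant evidence of an association between weekly hours worked and job satisfaction score.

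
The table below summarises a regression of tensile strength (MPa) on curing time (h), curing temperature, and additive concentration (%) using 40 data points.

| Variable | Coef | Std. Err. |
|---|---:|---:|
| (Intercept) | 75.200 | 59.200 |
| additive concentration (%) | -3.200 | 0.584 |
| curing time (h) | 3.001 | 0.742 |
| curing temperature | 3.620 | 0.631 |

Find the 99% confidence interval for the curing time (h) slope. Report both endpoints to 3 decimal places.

Read off: b = 3.001, SE = 0.742 for curing time (h).
df = n − k − 1 = 40 − 3 − 1 = 36.
t* = t_{0.005, 36} = 2.719485.
Margin = t* × SE = 2.719485 × 0.742 = 2.01786.
CI: 3.001 ± 2.01786 → (0.983, 5.019).

(0.983, 5.019)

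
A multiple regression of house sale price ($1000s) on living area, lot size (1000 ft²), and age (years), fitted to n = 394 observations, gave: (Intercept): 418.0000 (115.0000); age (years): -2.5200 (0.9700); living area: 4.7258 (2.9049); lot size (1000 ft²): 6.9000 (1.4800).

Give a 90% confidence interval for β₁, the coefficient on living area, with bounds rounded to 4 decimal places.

(-0.0637, 9.5153)

Read off: b = 4.7258, SE = 2.9049 for living area.
df = n − k − 1 = 394 − 3 − 1 = 390.
t* = t_{0.05, 390} = 1.64877.
Margin = t* × SE = 1.64877 × 2.9049 = 4.789512.
CI: 4.7258 ± 4.789512 → (-0.0637, 9.5153).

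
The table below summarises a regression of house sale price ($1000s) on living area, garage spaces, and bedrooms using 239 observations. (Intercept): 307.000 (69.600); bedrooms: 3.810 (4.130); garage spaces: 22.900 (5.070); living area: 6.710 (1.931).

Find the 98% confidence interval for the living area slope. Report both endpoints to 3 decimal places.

(2.187, 11.233)

Read off: b = 6.710, SE = 1.931 for living area.
df = n − k − 1 = 239 − 3 − 1 = 235.
t* = t_{0.01, 235} = 2.34232.
Margin = t* × SE = 2.34232 × 1.931 = 4.52302.
CI: 6.710 ± 4.52302 → (2.187, 11.233).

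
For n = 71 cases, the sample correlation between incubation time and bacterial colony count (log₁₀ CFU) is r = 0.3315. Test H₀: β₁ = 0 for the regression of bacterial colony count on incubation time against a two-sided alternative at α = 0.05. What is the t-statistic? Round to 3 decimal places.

t = r·√(n − 2)/√(1 − r²) = 0.3315·√69/√0.890108 = 2.919.
df = n − 2 = 69.
Two-sided p ≈ 0.0047, which is < 0.05, so reject H₀.
There is evidence of a linear association between incubation time and bacterial colony count.

t = 2.919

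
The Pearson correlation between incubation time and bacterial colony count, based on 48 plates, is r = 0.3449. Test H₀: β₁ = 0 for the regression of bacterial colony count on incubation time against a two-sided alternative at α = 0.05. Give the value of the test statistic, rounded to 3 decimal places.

t = r·√(n − 2)/√(1 − r²) = 0.3449·√46/√0.881044 = 2.492.
df = n − 2 = 46.
Two-sided p ≈ 0.0164, which is < 0.05, so reject H₀.
There is evidence of a linear association between incubation time and bacterial colony count.

t = 2.492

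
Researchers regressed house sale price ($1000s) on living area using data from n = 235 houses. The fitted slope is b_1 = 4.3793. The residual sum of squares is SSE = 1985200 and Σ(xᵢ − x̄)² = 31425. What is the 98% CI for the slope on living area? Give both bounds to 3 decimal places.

(3.160, 5.599)

MSE = SSE/(n − 2) = 1985200/233 = 8520.17.
SE(b_1) = √(MSE/Sₓₓ) = √(8520.17/31425) = 0.520699.
df = n − 2 = 233.
t* = t_{0.01, 233} = 2.342458.
Margin = t* × SE = 2.342458 × 0.520699 = 1.21972.
CI: 4.3793 ± 1.21972 → (3.160, 5.599).
With 98% confidence, each one-unit increase in living area is associated with a change of between 3.160 and 5.599 $1000s in house sale price.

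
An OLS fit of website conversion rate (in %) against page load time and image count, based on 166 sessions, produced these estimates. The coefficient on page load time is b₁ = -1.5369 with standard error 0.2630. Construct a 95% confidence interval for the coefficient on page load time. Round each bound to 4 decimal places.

(-2.0562, -1.0176)

df = n − k − 1 = 166 − 2 − 1 = 163.
t* = t_{0.025, 163} = 1.974625.
Margin = t* × SE = 1.974625 × 0.2630 = 0.519326.
CI: -1.5369 ± 0.519326 → (-2.0562, -1.0176).
With 95% confidence, each one-unit increase in page load time is associated with a change of between -2.0562 and -1.0176 % in website conversion rate, holding the other predictors fixed.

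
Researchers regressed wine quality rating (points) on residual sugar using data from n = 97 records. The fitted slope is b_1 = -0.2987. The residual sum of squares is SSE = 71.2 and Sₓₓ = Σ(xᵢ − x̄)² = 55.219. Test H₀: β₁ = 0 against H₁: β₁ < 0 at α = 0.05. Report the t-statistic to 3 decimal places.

t = -2.564

MSE = SSE/(n − 2) = 71.2/95 = 0.749474.
SE(b_1) = √(MSE/Sₓₓ) = √(0.749474/55.219) = 0.116502.
t = -0.2987 / 0.116502 = -2.564.
df = n − 2 = 95.
One-sided p ≈ 0.0060, which is < 0.05, so reject H₀.
There is evidence that the true slope on residual sugar is negative.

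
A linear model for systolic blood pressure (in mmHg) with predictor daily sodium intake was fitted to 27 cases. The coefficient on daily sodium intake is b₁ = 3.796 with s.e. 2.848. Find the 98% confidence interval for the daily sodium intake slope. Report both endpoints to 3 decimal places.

(-3.282, 10.874)

df = n − 2 = 27 − 2 = 25.
t* = t_{0.01, 25} = 2.485107.
Margin = t* × SE = 2.485107 × 2.848 = 7.07759.
CI: 3.796 ± 7.07759 → (-3.282, 10.874).
With 98% confidence, each one-unit increase in daily sodium intake is associated with a change of between -3.282 and 10.874 mmHg in systolic blood pressure.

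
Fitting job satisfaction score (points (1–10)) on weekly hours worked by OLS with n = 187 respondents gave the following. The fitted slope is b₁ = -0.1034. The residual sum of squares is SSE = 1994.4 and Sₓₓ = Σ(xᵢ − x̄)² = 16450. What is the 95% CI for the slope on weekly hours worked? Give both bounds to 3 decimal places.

(-0.154, -0.053)

MSE = SSE/(n − 2) = 1994.4/185 = 10.7805.
SE(b₁) = √(MSE/Sₓₓ) = √(10.7805/16450) = 0.0255998.
df = n − 2 = 185.
t* = t_{0.025, 185} = 1.97287.
Margin = t* × SE = 1.97287 × 0.0255998 = 0.05051.
CI: -0.1034 ± 0.05051 → (-0.154, -0.053).
With 95% confidence, each one-unit increase in weekly hours worked is associated with a change of between -0.154 and -0.053 points (1–10) in job satisfaction score.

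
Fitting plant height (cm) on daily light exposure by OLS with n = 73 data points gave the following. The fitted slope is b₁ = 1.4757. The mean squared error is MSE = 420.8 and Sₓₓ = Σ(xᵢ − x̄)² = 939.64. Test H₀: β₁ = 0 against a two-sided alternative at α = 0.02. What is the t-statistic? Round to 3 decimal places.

t = 2.205

SE(b₁) = √(MSE/Sₓₓ) = √(420.8/939.64) = 0.669202.
t = 1.4757 / 0.669202 = 2.205.
df = n − 2 = 71.
Two-sided p ≈ 0.0307, which is ≥ 0.02, so fail to reject H₀.
The data do not give significant evidence of an association between daily light exposure and plant height.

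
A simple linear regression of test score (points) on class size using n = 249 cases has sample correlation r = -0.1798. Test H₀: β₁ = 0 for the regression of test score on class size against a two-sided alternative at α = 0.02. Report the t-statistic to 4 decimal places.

t = -2.8726

t = r·√(n − 2)/√(1 − r²) = -0.1798·√247/√0.967672 = -2.8726.
df = n − 2 = 247.
Two-sided p ≈ 0.0044, which is < 0.02, so reject H₀.
There is evidence of a linear association between class size and test score.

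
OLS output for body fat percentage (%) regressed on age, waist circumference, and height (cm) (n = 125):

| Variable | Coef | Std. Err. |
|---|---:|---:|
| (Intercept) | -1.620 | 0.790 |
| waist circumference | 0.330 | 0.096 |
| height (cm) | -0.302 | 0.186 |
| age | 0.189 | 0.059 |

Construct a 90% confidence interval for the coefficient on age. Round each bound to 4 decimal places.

(0.0912, 0.2868)

Read off: b = 0.189, SE = 0.059 for age.
df = n − k − 1 = 125 − 3 − 1 = 121.
t* = t_{0.05, 121} = 1.657544.
Margin = t* × SE = 1.657544 × 0.059 = 0.097795.
CI: 0.189 ± 0.097795 → (0.0912, 0.2868).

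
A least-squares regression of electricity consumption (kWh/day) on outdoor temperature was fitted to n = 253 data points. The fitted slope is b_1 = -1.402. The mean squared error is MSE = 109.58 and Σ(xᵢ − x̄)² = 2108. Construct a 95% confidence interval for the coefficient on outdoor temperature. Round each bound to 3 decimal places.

SE(b_1) = √(MSE/Sₓₓ) = √(109.58/2108) = 0.227998.
df = n − 2 = 251.
t* = t_{0.025, 251} = 1.96946.
Margin = t* × SE = 1.96946 × 0.227998 = 0.44903.
CI: -1.402 ± 0.44903 → (-1.851, -0.953).
With 95% confidence, each one-unit increase in outdoor temperature is associated with a change of between -1.851 and -0.953 kWh/day in electricity consumption.

(-1.851, -0.953)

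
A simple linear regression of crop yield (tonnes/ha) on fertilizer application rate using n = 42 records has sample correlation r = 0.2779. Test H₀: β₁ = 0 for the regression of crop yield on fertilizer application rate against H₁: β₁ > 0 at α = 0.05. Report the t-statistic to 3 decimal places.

t = r·√(n − 2)/√(1 − r²) = 0.2779·√40/√0.922772 = 1.830.
df = n − 2 = 40.
One-sided p ≈ 0.0374, which is < 0.05, so reject H₀.
There is evidence of a linear association between fertilizer application rate and crop yield.

t = 1.830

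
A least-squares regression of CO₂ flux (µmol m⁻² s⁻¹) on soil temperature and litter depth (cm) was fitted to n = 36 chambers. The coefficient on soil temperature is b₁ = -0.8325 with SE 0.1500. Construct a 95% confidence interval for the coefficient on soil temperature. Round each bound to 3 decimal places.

df = n − k − 1 = 36 − 2 − 1 = 33.
t* = t_{0.025, 33} = 2.034515.
Margin = t* × SE = 2.034515 × 0.1500 = 0.30518.
CI: -0.8325 ± 0.30518 → (-1.138, -0.527).
With 95% confidence, each one-unit increase in soil temperature is associated with a change of between -1.138 and -0.527 µmol m⁻² s⁻¹ in CO₂ flux, holding the other predictors fixed.

(-1.138, -0.527)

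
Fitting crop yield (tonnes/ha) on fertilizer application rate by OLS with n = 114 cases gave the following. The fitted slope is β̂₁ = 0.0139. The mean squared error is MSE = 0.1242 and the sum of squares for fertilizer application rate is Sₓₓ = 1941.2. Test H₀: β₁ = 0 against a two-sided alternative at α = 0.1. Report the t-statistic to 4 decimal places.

SE(β̂₁) = √(MSE/Sₓₓ) = √(0.1242/1941.2) = 0.00799882.
t = 0.0139 / 0.00799882 = 1.7378.
df = n − 2 = 112.
Two-sided p ≈ 0.0850, which is < 0.1, so reject H₀.
There is evidence that fertilizer application rate is associated with crop yield.

t = 1.7378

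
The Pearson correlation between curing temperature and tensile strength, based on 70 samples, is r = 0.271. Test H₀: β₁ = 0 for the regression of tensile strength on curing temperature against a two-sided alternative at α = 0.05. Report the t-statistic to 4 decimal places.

t = 2.3216

t = r·√(n − 2)/√(1 − r²) = 0.271·√68/√0.926559 = 2.3216.
df = n − 2 = 68.
Two-sided p ≈ 0.0233, which is < 0.05, so reject H₀.
There is evidence of a linear association between curing temperature and tensile strength.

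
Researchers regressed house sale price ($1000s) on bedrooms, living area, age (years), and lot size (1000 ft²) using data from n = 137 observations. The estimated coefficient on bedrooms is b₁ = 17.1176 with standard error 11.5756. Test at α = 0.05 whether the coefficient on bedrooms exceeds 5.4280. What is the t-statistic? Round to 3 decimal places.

t = 1.010

H₀: β₁ = 5.4280 vs H₁: β₁ > 5.4280.
t = (b₁ − β₁⁰)/SE = (17.1176 − 5.4280) / 11.5756 = 1.010.
df = n − k − 1 = 137 − 4 − 1 = 132.
One-sided p ≈ 0.1572, which is ≥ 0.05, so fail to reject H₀.
The data do not give significant evidence that the true slope on bedrooms exceeds 5.4280 $1000s per unit, holding the other predictors fixed.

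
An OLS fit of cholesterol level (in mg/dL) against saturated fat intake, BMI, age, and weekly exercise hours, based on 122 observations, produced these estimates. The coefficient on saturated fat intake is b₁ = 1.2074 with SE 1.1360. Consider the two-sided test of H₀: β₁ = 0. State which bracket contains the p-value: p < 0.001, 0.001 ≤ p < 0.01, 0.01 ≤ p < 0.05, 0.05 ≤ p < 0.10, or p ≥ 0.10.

t = 1.2074 / 1.1360 = 1.063.
df = n − k − 1 = 122 − 4 − 1 = 117.
Two-sided p = 2·P(T_{117} > |t|) ≈ 0.2900.
So p ≥ 0.10.

p ≥ 0.10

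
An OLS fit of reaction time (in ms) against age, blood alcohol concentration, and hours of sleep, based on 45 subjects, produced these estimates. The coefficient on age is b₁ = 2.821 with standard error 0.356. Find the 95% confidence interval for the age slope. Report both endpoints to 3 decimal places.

(2.102, 3.540)

df = n − k − 1 = 45 − 3 − 1 = 41.
t* = t_{0.025, 41} = 2.019541.
Margin = t* × SE = 2.019541 × 0.356 = 0.71896.
CI: 2.821 ± 0.71896 → (2.102, 3.540).
With 95% confidence, each one-unit increase in age is associated with a change of between 2.102 and 3.540 ms in reaction time, holding the other predictors fixed.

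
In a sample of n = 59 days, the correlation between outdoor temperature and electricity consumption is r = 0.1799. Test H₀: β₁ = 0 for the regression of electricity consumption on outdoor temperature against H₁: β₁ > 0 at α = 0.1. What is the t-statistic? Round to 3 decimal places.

t = r·√(n − 2)/√(1 − r²) = 0.1799·√57/√0.967636 = 1.381.
df = n − 2 = 57.
One-sided p ≈ 0.0864, which is < 0.1, so reject H₀.
There is evidence of a linear association between outdoor temperature and electricity consumption.

t = 1.381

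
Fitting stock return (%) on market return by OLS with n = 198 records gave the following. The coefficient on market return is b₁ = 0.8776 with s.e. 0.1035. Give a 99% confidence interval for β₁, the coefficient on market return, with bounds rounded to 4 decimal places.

(0.6084, 1.1468)

df = n − 2 = 198 − 2 = 196.
t* = t_{0.005, 196} = 2.601145.
Margin = t* × SE = 2.601145 × 0.1035 = 0.269219.
CI: 0.8776 ± 0.269219 → (0.6084, 1.1468).
With 99% confidence, each one-unit increase in market return is associated with a change of between 0.6084 and 1.1468 % in stock return.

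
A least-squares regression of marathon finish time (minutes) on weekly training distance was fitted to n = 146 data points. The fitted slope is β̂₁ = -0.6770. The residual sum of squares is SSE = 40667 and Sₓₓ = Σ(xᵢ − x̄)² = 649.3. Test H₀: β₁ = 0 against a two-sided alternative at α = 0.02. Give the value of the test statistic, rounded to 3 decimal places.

MSE = SSE/(n − 2) = 40667/144 = 282.41.
SE(β̂₁) = √(MSE/Sₓₓ) = √(282.41/649.3) = 0.659504.
t = -0.6770 / 0.659504 = -1.027.
df = n − 2 = 144.
Two-sided p ≈ 0.3064, which is ≥ 0.02, so fail to reject H₀.
The data do not give significant evidence of an association between weekly training distance and marathon finish time.

t = -1.027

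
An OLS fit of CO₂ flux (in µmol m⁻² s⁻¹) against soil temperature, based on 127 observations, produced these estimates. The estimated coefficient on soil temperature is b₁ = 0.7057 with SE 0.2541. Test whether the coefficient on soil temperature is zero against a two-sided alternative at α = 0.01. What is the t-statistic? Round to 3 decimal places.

t = 2.777

H₀: β₁ = 0 vs H₁: β₁ ≠ 0.
t = (b₁ − β₁⁰)/SE = 0.7057 / 0.2541 = 2.777.
df = n − 2 = 127 − 2 = 125.
Two-sided p ≈ 0.0063, which is < 0.01, so reject H₀.
There is evidence that soil temperature is associated with CO₂ flux.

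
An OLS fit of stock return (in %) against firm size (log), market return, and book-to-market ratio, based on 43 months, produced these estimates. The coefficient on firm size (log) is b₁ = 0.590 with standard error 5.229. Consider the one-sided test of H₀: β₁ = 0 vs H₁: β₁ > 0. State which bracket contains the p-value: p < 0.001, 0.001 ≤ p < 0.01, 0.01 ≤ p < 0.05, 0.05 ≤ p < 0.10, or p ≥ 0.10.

t = 0.590 / 5.229 = 0.113.
df = n − k − 1 = 43 − 3 − 1 = 39.
One-sided p = P(T_{39} > t) ≈ 0.4554.
So p ≥ 0.10.

p ≥ 0.10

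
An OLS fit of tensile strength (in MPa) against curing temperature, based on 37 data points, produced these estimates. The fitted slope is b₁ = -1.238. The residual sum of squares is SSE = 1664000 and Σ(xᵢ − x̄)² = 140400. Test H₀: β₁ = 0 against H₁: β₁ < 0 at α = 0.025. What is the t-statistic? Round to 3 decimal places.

t = -2.127

MSE = SSE/(n − 2) = 1664000/35 = 47542.9.
SE(b₁) = √(MSE/Sₓₓ) = √(47542.9/140400) = 0.581914.
t = -1.238 / 0.581914 = -2.127.
df = n − 2 = 35.
One-sided p ≈ 0.0203, which is < 0.025, so reject H₀.
There is evidence that the true slope on curing temperature is negative.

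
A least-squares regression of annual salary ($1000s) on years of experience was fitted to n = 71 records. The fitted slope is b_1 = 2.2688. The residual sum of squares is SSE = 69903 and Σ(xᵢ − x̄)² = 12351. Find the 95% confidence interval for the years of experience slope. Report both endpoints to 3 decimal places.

(1.697, 2.840)

MSE = SSE/(n − 2) = 69903/69 = 1013.09.
SE(b_1) = √(MSE/Sₓₓ) = √(1013.09/12351) = 0.2864.
df = n − 2 = 69.
t* = t_{0.025, 69} = 1.994945.
Margin = t* × SE = 1.994945 × 0.2864 = 0.57135.
CI: 2.2688 ± 0.57135 → (1.697, 2.840).
With 95% confidence, each one-unit increase in years of experience is associated with a change of between 1.697 and 2.840 $1000s in annual salary.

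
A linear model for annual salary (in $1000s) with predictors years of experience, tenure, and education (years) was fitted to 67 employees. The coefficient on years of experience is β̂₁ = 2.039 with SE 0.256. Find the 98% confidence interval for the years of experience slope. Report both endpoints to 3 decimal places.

df = n − k − 1 = 67 − 3 − 1 = 63.
t* = t_{0.01, 63} = 2.387008.
Margin = t* × SE = 2.387008 × 0.256 = 0.61107.
CI: 2.039 ± 0.61107 → (1.428, 2.650).
With 98% confidence, each one-unit increase in years of experience is associated with a change of between 1.428 and 2.650 $1000s in annual salary, holding the other predictors fixed.

(1.428, 2.650)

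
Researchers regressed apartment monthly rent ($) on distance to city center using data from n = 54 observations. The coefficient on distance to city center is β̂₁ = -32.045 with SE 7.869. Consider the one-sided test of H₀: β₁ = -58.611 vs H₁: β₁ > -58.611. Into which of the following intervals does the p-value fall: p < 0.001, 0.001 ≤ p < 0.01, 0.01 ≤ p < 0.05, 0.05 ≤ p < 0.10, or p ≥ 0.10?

t = (-32.045 − (-58.611)) / 7.869 = 3.376.
df = n − 2 = 54 − 2 = 52.
One-sided p = P(T_{52} > t) ≈ 0.0007.
So p < 0.001.

p < 0.001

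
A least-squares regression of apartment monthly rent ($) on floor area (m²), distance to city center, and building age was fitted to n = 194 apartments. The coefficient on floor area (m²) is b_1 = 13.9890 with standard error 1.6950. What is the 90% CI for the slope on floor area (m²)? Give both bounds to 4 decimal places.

(11.1873, 16.7907)

df = n − k − 1 = 194 − 3 − 1 = 190.
t* = t_{0.05, 190} = 1.652913.
Margin = t* × SE = 1.652913 × 1.6950 = 2.801687.
CI: 13.9890 ± 2.801687 → (11.1873, 16.7907).
With 90% confidence, each one-unit increase in floor area (m²) is associated with a change of between 11.1873 and 16.7907 $ in apartment monthly rent, holding the other predictors fixed.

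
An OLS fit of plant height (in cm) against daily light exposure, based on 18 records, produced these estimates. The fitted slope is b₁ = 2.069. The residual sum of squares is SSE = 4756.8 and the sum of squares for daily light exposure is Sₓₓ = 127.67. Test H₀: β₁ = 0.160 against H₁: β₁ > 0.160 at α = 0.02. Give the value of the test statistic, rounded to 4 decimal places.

t = 1.2510

MSE = SSE/(n − 2) = 4756.8/16 = 297.3.
SE(b₁) = √(MSE/Sₓₓ) = √(297.3/127.67) = 1.52599.
t = (2.069 − 0.160) / 1.52599 = 1.2510.
df = n − 2 = 16.
One-sided p ≈ 0.1145, which is ≥ 0.02, so fail to reject H₀.
The data do not give significant evidence that the true slope on daily light exposure exceeds 0.160 cm per unit.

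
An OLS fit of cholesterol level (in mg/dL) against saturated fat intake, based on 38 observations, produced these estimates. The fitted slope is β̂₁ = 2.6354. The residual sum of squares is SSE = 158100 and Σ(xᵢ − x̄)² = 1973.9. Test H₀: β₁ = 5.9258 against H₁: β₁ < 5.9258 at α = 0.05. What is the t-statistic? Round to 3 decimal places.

t = -2.206

MSE = SSE/(n − 2) = 158100/36 = 4391.67.
SE(β̂₁) = √(MSE/Sₓₓ) = √(4391.67/1973.9) = 1.4916.
t = (2.6354 − 5.9258) / 1.4916 = -2.206.
df = n − 2 = 36.
One-sided p ≈ 0.0169, which is < 0.05, so reject H₀.
There is evidence that the true slope on saturated fat intake is below 5.9258 mg/dL per unit.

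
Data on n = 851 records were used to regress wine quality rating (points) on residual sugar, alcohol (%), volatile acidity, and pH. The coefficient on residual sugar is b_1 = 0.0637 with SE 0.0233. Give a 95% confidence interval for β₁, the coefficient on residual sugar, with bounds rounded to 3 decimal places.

df = n − k − 1 = 851 − 4 − 1 = 846.
t* = t_{0.025, 846} = 1.962772.
Margin = t* × SE = 1.962772 × 0.0233 = 0.04573.
CI: 0.0637 ± 0.04573 → (0.018, 0.109).
With 95% confidence, each one-unit increase in residual sugar is associated with a change of between 0.018 and 0.109 points in wine quality rating, holding the other predictors fixed.

(0.018, 0.109)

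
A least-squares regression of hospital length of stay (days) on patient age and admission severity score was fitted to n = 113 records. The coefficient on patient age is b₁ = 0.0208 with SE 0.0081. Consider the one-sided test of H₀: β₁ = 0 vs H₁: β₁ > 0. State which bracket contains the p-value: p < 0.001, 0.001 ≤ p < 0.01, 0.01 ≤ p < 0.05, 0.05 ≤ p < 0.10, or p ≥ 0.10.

t = 0.0208 / 0.0081 = 2.568.
df = n − k − 1 = 113 − 2 − 1 = 110.
One-sided p = P(T_{110} > t) ≈ 0.0058.
So 0.001 ≤ p < 0.01.

0.001 ≤ p < 0.01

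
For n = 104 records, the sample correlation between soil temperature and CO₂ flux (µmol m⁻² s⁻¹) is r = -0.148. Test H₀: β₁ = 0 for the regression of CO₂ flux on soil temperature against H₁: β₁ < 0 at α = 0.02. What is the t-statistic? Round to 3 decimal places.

t = r·√(n − 2)/√(1 − r²) = -0.148·√102/√0.978096 = -1.511.
df = n − 2 = 102.
One-sided p ≈ 0.0669, which is ≥ 0.02, so fail to reject H₀.
The data do not give significant evidence of a linear association between soil temperature and CO₂ flux.

t = -1.511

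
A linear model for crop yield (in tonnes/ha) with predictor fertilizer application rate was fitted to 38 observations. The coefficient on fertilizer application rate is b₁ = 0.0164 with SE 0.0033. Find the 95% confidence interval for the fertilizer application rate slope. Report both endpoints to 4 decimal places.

df = n − 2 = 38 − 2 = 36.
t* = t_{0.025, 36} = 2.028094.
Margin = t* × SE = 2.028094 × 0.0033 = 0.006693.
CI: 0.0164 ± 0.006693 → (0.0097, 0.0231).
With 95% confidence, each one-unit increase in fertilizer application rate is associated with a change of between 0.0097 and 0.0231 tonnes/ha in crop yield.

(0.0097, 0.0231)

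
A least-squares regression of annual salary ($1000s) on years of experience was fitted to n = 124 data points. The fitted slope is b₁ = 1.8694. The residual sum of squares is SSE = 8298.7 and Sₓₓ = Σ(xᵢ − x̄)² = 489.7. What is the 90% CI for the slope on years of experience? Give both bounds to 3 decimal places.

MSE = SSE/(n − 2) = 8298.7/122 = 68.0221.
SE(b₁) = √(MSE/Sₓₓ) = √(68.0221/489.7) = 0.372701.
df = n − 2 = 122.
t* = t_{0.05, 122} = 1.657439.
Margin = t* × SE = 1.657439 × 0.372701 = 0.61773.
CI: 1.8694 ± 0.61773 → (1.252, 2.487).
With 90% confidence, each one-unit increase in years of experience is associated with a change of between 1.252 and 2.487 $1000s in annual salary.

(1.252, 2.487)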